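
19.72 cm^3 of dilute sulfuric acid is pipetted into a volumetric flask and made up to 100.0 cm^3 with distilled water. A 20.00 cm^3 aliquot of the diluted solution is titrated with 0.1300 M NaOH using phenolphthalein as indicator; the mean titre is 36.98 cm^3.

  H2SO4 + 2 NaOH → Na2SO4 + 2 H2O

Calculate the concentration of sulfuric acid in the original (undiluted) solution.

n(NaOH) = 0.03698 × 0.1300 = 4.807 × 10^-3 mol
From the 1:2 ratio, n(H2SO4) in the aliquot = 1/2 × 4.807 × 10^-3 = 2.404 × 10^-3 mol
[H2SO4]_dilute = 2.404 × 10^-3 / 0.02000 = 0.1202 mol/L
Dilution factor = 100.0 / 19.72 = 5.071
[H2SO4]_stock = 0.1202 × 5.071 = 0.6095 mol/L

0.6095 M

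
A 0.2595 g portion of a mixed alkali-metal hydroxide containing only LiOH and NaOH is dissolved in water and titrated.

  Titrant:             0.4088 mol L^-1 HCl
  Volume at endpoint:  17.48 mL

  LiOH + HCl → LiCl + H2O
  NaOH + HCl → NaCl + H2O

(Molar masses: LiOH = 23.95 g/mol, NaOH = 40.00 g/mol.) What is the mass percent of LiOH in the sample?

n(HCl) = 0.01748 × 0.4088 = 7.146 × 10^-3 mol
Let x = n(LiOH), y = n(NaOH).
Titrant: 1x + 1y = 7.146 × 10^-3;  mass: 23.95x + 40.00y = 0.2595
Solving, x = 1.641 × 10^-3 mol, y = 5.505 × 10^-3 mol
mass of LiOH = 1.641 × 10^-3 × 23.95 = 0.03929 g
% LiOH = 0.03929 / 0.2595 × 100 = 15.14 %

15.14 %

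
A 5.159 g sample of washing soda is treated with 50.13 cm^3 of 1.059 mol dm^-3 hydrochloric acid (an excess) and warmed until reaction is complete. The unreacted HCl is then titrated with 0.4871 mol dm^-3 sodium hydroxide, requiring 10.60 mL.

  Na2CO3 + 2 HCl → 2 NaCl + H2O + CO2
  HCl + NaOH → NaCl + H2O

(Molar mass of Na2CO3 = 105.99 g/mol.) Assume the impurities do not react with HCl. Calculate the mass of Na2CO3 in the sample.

2.540 g

n(HCl) added = 0.05013 × 1.059 = 0.05309 mol
n(NaOH) used in back-titration = 0.01060 × 0.4871 = 5.163 × 10^-3 mol
n(HCl) left over = 5.163 × 10^-3 mol (1:1 ratio)
n(HCl) consumed by analyte = 0.05309 − 5.163 × 10^-3 = 0.04792 mol
From the 1:2 ratio, n(Na2CO3) = 1/2 × 0.04792 = 0.02396 mol
mass of Na2CO3 = 0.02396 × 105.99 = 2.540 g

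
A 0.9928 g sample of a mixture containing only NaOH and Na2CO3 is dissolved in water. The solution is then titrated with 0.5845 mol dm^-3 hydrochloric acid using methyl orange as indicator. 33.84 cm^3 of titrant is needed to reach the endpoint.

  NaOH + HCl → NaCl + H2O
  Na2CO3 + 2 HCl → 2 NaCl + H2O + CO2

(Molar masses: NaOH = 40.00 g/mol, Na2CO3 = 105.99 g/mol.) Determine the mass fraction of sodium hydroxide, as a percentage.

n(HCl) = 0.03384 × 0.5845 = 0.01978 mol
Let x = n(NaOH), y = n(Na2CO3).
Titrant: 1x + 2y = 0.01978;  mass: 40.00x + 105.99y = 0.9928
Solving, x = 4.264 × 10^-3 mol, y = 7.758 × 10^-3 mol
mass of NaOH = 4.264 × 10^-3 × 40.00 = 0.1706 g
% NaOH = 0.1706 / 0.9928 × 100 = 17.18 %

17.18 %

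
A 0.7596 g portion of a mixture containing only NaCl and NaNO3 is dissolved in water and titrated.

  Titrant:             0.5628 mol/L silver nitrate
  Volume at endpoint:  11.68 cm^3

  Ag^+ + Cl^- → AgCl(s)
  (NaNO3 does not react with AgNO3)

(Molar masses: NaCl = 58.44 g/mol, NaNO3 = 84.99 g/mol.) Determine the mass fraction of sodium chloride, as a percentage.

n(AgNO3) = 0.01168 × 0.5628 = 6.574 × 10^-3 mol
Let x = n(NaCl), y = n(NaNO3).
Titrant: 1x = 6.574 × 10^-3;  mass: 58.44x + 84.99y = 0.7596
Solving, x = 6.574 × 10^-3 mol, y = 4.418 × 10^-3 mol
mass of NaCl = 6.574 × 10^-3 × 58.44 = 0.3842 g
% NaCl = 0.3842 / 0.7596 × 100 = 50.57 %

50.57 %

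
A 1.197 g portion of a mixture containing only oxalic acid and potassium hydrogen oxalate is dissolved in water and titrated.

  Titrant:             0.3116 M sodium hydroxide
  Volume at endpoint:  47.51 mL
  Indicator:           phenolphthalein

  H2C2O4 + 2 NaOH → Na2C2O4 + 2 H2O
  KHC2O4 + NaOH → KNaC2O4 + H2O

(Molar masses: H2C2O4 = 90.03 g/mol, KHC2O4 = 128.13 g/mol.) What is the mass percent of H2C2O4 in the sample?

31.67 %

n(NaOH) = 0.04751 × 0.3116 = 0.01480 mol
Let x = n(H2C2O4), y = n(KHC2O4).
Titrant: 2x + 1y = 0.01480;  mass: 90.03x + 128.13y = 1.197
Solving, x = 4.210 × 10^-3 mol, y = 6.384 × 10^-3 mol
mass of H2C2O4 = 4.210 × 10^-3 × 90.03 = 0.3790 g
% H2C2O4 = 0.3790 / 1.197 × 100 = 31.67 %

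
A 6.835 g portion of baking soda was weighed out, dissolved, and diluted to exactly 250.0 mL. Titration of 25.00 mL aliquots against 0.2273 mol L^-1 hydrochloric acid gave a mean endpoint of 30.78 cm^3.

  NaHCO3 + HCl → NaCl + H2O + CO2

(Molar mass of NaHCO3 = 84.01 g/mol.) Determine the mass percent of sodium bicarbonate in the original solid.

85.99 %

n(HCl) per titration = 0.03078 × 0.2273 = 6.996 × 10^-3 mol
n(NaHCO3) in each aliquot = 6.996 × 10^-3 mol (1:1 ratio)
n(NaHCO3) in the whole flask = 6.996 × 10^-3 × 250.0/25.00 = 0.06996 mol
mass of NaHCO3 = 0.06996 × 84.01 = 5.878 g
% NaHCO3 = 5.878 / 6.835 × 100 = 85.99 %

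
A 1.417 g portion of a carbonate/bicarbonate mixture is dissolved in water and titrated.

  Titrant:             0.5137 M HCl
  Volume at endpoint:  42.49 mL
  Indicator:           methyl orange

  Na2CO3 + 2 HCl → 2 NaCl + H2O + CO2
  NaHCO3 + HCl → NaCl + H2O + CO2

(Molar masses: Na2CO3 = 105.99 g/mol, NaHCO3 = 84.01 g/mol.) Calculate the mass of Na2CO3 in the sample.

0.7120 g

n(HCl) = 0.04249 × 0.5137 = 0.02183 mol
Let x = n(Na2CO3), y = n(NaHCO3).
Titrant: 2x + 1y = 0.02183;  mass: 105.99x + 84.01y = 1.417
Solving, x = 6.718 × 10^-3 mol, y = 8.392 × 10^-3 mol
mass of Na2CO3 = 6.718 × 10^-3 × 105.99 = 0.7120 g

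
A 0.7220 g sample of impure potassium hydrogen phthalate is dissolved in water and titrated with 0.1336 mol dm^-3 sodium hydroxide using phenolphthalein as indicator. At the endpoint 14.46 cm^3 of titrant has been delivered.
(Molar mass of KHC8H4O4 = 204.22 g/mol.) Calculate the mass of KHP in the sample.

KHC8H4O4 + NaOH → KNaC8H4O4 + H2O
n(NaOH) = 0.01446 L × 0.1336 mol/L = 1.932 × 10^-3 mol
n(KHC8H4O4) = 1.932 × 10^-3 mol (1:1 ratio)
mass of KHC8H4O4 = 1.932 × 10^-3 × 204.22 g/mol = 0.3945 g

0.3945 g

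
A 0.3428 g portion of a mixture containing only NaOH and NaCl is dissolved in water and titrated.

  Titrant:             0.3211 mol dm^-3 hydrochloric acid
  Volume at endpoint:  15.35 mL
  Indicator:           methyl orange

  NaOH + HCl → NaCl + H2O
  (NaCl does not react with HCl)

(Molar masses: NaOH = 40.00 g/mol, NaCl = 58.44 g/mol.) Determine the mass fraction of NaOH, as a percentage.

n(HCl) = 0.01535 × 0.3211 = 4.929 × 10^-3 mol
Let x = n(NaOH), y = n(NaCl).
Titrant: 1x = 4.929 × 10^-3;  mass: 40.00x + 58.44y = 0.3428
Solving, x = 4.929 × 10^-3 mol, y = 2.492 × 10^-3 mol
mass of NaOH = 4.929 × 10^-3 × 40.00 = 0.1972 g
% NaOH = 0.1972 / 0.3428 × 100 = 57.51 %

57.51 %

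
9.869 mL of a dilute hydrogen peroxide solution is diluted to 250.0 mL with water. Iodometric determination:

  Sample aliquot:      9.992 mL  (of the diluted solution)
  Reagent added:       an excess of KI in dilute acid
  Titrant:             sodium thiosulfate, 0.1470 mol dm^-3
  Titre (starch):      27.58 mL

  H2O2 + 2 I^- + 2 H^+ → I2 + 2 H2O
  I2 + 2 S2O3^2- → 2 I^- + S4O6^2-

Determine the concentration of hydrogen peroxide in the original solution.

5.139 mol/L

n(S2O3^2-) = 0.02758 × 0.1470 = 4.054 × 10^-3 mol
n(I2) = n(S2O3^2-)/2 = 2.027 × 10^-3 mol
n(H2O2) in the aliquot = 2.027 × 10^-3 mol (1:1 ratio)
[H2O2]_dilute = 2.027 × 10^-3 / 0.009992 = 0.2029 mol/L
[H2O2]_original = 0.2029 × 250.0/9.869 = 5.139 mol/L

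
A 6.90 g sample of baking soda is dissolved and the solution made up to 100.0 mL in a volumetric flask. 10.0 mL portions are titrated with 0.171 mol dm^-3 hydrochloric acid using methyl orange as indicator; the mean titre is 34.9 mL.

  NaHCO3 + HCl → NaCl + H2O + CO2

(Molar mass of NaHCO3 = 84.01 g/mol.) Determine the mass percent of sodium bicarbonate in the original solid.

72.7 %

n(HCl) per titration = 0.0349 × 0.171 = 5.97 × 10^-3 mol
n(NaHCO3) in each aliquot = 5.97 × 10^-3 mol (1:1 ratio)
n(NaHCO3) in the whole flask = 5.97 × 10^-3 × 100.0/10.0 = 0.0597 mol
mass of NaHCO3 = 0.0597 × 84.01 = 5.01 g
% NaHCO3 = 5.01 / 6.90 × 100 = 72.7 %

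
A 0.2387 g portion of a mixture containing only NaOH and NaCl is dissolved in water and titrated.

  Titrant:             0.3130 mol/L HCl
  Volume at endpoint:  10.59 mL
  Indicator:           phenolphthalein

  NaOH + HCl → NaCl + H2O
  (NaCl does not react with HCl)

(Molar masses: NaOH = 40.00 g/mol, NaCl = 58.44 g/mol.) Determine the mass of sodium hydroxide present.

0.1326 g

n(HCl) = 0.01059 × 0.3130 = 3.315 × 10^-3 mol
Let x = n(NaOH), y = n(NaCl).
Titrant: 1x = 3.315 × 10^-3;  mass: 40.00x + 58.44y = 0.2387
Solving, x = 3.315 × 10^-3 mol, y = 1.816 × 10^-3 mol
mass of NaOH = 3.315 × 10^-3 × 40.00 = 0.1326 g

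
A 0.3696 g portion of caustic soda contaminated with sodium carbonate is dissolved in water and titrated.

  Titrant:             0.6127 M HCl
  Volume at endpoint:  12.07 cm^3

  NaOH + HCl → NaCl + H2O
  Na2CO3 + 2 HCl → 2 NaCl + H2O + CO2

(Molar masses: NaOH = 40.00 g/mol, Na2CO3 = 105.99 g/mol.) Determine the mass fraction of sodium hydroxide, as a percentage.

18.58 %

n(HCl) = 0.01207 × 0.6127 = 7.395 × 10^-3 mol
Let x = n(NaOH), y = n(Na2CO3).
Titrant: 1x + 2y = 7.395 × 10^-3;  mass: 40.00x + 105.99y = 0.3696
Solving, x = 1.717 × 10^-3 mol, y = 2.839 × 10^-3 mol
mass of NaOH = 1.717 × 10^-3 × 40.00 = 0.06868 g
% NaOH = 0.06868 / 0.3696 × 100 = 18.58 %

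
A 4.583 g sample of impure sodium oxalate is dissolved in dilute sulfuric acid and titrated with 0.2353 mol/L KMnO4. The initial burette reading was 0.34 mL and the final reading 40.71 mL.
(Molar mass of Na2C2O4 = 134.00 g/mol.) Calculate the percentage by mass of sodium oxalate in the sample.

2 MnO4^- + 5 C2O4^2- + 16 H^+ → 2 Mn^2+ + 10 CO2 + 8 H2O
n(KMnO4) = 0.04037 L × 0.2353 mol/L = 9.499 × 10^-3 mol
From the 5:2 ratio, n(Na2C2O4) = 5/2 × 9.499 × 10^-3 = 0.02375 mol
mass of Na2C2O4 = 0.02375 × 134.00 g/mol = 3.182 g
% Na2C2O4 = 3.182 / 4.583 × 100 = 69.43 %

69.43 %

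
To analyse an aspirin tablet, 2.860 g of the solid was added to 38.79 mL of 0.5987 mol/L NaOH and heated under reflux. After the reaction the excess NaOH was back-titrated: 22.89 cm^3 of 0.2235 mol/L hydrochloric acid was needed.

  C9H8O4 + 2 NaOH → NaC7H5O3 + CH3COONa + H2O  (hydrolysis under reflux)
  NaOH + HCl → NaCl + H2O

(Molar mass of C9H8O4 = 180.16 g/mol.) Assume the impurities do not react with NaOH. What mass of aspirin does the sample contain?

n(NaOH) added = 0.03879 × 0.5987 = 0.02322 mol
n(HCl) used in back-titration = 0.02289 × 0.2235 = 5.116 × 10^-3 mol
n(NaOH) left over = 5.116 × 10^-3 mol (1:1 ratio)
n(NaOH) consumed by analyte = 0.02322 − 5.116 × 10^-3 = 0.01811 mol
From the 1:2 ratio, n(C9H8O4) = 1/2 × 0.01811 = 9.054 × 10^-3 mol
mass of C9H8O4 = 9.054 × 10^-3 × 180.16 = 1.631 g

1.631 g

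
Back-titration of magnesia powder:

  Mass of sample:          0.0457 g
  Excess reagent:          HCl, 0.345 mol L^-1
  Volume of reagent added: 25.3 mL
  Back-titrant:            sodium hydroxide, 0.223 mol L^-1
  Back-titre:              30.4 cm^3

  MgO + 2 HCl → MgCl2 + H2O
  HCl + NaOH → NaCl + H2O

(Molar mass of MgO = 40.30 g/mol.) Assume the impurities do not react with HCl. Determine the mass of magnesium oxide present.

n(HCl) added = 0.0253 × 0.345 = 8.73 × 10^-3 mol
n(NaOH) used in back-titration = 0.0304 × 0.223 = 6.78 × 10^-3 mol
n(HCl) left over = 6.78 × 10^-3 mol (1:1 ratio)
n(HCl) consumed by analyte = 8.73 × 10^-3 − 6.78 × 10^-3 = 1.95 × 10^-3 mol
From the 1:2 ratio, n(MgO) = 1/2 × 1.95 × 10^-3 = 9.75 × 10^-4 mol
mass of MgO = 9.75 × 10^-4 × 40.30 = 0.0393 g

0.0393 g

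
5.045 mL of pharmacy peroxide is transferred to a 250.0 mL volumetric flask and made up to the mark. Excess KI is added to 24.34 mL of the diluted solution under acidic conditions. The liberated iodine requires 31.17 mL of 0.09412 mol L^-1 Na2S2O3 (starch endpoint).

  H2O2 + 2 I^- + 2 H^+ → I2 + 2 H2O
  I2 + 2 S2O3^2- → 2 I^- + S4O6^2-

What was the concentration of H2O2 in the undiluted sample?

2.986 mol/L

n(S2O3^2-) = 0.03117 × 0.09412 = 2.934 × 10^-3 mol
n(I2) = n(S2O3^2-)/2 = 1.467 × 10^-3 mol
n(H2O2) in the aliquot = 1.467 × 10^-3 mol (1:1 ratio)
[H2O2]_dilute = 1.467 × 10^-3 / 0.02434 = 0.06027 mol/L
[H2O2]_original = 0.06027 × 250.0/5.045 = 2.986 mol/L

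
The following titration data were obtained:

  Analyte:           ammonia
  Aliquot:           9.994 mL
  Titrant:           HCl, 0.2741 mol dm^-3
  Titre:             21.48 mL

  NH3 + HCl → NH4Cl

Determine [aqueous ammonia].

0.5891 mol/L

n(HCl) = 0.02148 L × 0.2741 mol/L = 5.888 × 10^-3 mol
n(NH3) = 5.888 × 10^-3 mol (1:1 mole ratio)
[NH3] = 5.888 × 10^-3 mol / 0.009994 L = 0.5891 mol/L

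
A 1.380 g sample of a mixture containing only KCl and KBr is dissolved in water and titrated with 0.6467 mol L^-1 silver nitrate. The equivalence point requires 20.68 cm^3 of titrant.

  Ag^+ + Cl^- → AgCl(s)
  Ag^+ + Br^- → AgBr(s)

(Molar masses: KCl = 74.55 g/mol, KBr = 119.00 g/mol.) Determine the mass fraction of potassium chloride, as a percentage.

25.70 %

n(AgNO3) = 0.02068 × 0.6467 = 0.01337 mol
Let x = n(KCl), y = n(KBr).
Titrant: 1x + 1y = 0.01337;  mass: 74.55x + 119.00y = 1.380
Solving, x = 4.758 × 10^-3 mol, y = 8.616 × 10^-3 mol
mass of KCl = 4.758 × 10^-3 × 74.55 = 0.3547 g
% KCl = 0.3547 / 1.380 × 100 = 25.70 %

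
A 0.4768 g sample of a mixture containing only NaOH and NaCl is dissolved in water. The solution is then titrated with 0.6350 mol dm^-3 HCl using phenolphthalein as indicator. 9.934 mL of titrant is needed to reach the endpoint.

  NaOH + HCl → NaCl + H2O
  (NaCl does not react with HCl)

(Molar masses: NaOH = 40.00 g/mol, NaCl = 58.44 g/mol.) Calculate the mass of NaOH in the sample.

0.2523 g

n(HCl) = 0.009934 × 0.6350 = 6.308 × 10^-3 mol
Let x = n(NaOH), y = n(NaCl).
Titrant: 1x = 6.308 × 10^-3;  mass: 40.00x + 58.44y = 0.4768
Solving, x = 6.308 × 10^-3 mol, y = 3.841 × 10^-3 mol
mass of NaOH = 6.308 × 10^-3 × 40.00 = 0.2523 g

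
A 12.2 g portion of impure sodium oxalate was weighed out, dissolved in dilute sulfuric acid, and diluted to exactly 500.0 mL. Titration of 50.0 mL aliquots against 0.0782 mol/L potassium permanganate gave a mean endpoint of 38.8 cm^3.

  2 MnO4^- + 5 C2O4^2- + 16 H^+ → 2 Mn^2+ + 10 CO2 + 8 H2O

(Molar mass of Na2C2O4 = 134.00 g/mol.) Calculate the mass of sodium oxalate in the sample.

10.2 g

n(KMnO4) per titration = 0.0388 × 0.0782 = 3.03 × 10^-3 mol
From the 5:2 ratio, n(Na2C2O4) in each aliquot = 5/2 × 3.03 × 10^-3 = 7.59 × 10^-3 mol
n(Na2C2O4) in the whole flask = 7.59 × 10^-3 × 500.0/50.0 = 0.0759 mol
mass of Na2C2O4 = 0.0759 × 134.00 = 10.2 g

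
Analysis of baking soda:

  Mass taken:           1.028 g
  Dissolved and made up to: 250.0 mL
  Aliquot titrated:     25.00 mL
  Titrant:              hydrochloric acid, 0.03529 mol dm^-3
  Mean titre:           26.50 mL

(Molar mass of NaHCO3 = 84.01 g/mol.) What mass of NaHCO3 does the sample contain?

0.7856 g

NaHCO3 + HCl → NaCl + H2O + CO2
n(HCl) per titration = 0.02650 × 0.03529 = 9.352 × 10^-4 mol
n(NaHCO3) in each aliquot = 9.352 × 10^-4 mol (1:1 ratio)
n(NaHCO3) in the whole flask = 9.352 × 10^-4 × 250.0/25.00 = 9.352 × 10^-3 mol
mass of NaHCO3 = 9.352 × 10^-3 × 84.01 = 0.7856 g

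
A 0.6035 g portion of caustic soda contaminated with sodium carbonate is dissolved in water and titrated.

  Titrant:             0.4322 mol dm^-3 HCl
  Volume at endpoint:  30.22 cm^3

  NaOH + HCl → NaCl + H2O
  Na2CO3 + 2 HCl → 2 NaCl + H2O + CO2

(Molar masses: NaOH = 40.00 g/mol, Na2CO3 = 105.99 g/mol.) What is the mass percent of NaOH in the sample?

45.23 %

n(HCl) = 0.03022 × 0.4322 = 0.01306 mol
Let x = n(NaOH), y = n(Na2CO3).
Titrant: 1x + 2y = 0.01306;  mass: 40.00x + 105.99y = 0.6035
Solving, x = 6.824 × 10^-3 mol, y = 3.119 × 10^-3 mol
mass of NaOH = 6.824 × 10^-3 × 40.00 = 0.2729 g
% NaOH = 0.2729 / 0.6035 × 100 = 45.23 %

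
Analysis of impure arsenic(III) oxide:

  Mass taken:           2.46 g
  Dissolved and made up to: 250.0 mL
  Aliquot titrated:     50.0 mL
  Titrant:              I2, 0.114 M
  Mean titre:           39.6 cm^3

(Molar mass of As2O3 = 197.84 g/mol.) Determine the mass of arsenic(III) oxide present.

2.23 g

As2O3 + 2 I2 + 2 H2O → As2O5 + 4 HI
n(I2) per titration = 0.0396 × 0.114 = 4.51 × 10^-3 mol
From the 1:2 ratio, n(As2O3) in each aliquot = 1/2 × 4.51 × 10^-3 = 2.26 × 10^-3 mol
n(As2O3) in the whole flask = 2.26 × 10^-3 × 250.0/50.0 = 0.0113 mol
mass of As2O3 = 0.0113 × 197.84 = 2.23 g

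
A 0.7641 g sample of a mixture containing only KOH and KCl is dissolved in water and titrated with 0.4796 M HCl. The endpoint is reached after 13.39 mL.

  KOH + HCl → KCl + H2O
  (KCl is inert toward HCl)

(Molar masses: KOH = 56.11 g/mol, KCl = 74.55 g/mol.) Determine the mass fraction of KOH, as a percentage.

47.16 %

n(HCl) = 0.01339 × 0.4796 = 6.422 × 10^-3 mol
Let x = n(KOH), y = n(KCl).
Titrant: 1x = 6.422 × 10^-3;  mass: 56.11x + 74.55y = 0.7641
Solving, x = 6.422 × 10^-3 mol, y = 5.416 × 10^-3 mol
mass of KOH = 6.422 × 10^-3 × 56.11 = 0.3603 g
% KOH = 0.3603 / 0.7641 × 100 = 47.16 %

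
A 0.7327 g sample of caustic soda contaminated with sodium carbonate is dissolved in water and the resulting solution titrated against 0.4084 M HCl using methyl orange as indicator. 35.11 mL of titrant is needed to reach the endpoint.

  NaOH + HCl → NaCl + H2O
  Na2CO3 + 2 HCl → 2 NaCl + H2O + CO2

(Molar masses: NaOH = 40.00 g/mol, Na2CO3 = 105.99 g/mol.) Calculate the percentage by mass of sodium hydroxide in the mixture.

11.42 %

n(HCl) = 0.03511 × 0.4084 = 0.01434 mol
Let x = n(NaOH), y = n(Na2CO3).
Titrant: 1x + 2y = 0.01434;  mass: 40.00x + 105.99y = 0.7327
Solving, x = 2.092 × 10^-3 mol, y = 6.123 × 10^-3 mol
mass of NaOH = 2.092 × 10^-3 × 40.00 = 0.08370 g
% NaOH = 0.08370 / 0.7327 × 100 = 11.42 %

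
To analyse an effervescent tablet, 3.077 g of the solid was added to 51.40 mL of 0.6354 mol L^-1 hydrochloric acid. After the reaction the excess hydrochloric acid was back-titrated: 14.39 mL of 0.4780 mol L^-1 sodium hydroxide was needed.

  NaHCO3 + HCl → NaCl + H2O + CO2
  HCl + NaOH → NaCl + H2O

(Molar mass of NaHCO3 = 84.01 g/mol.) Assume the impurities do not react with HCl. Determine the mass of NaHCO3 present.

n(HCl) added = 0.05140 × 0.6354 = 0.03266 mol
n(NaOH) used in back-titration = 0.01439 × 0.4780 = 6.878 × 10^-3 mol
n(HCl) left over = 6.878 × 10^-3 mol (1:1 ratio)
n(HCl) consumed by analyte = 0.03266 − 6.878 × 10^-3 = 0.02578 mol
n(NaHCO3) = 0.02578 mol (1:1 ratio)
mass of NaHCO3 = 0.02578 × 84.01 = 2.166 g

2.166 g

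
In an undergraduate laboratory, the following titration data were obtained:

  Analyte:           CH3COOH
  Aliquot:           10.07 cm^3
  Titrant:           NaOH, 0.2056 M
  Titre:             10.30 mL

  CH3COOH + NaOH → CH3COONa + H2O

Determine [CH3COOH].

n(NaOH) = 0.01030 L × 0.2056 mol/L = 2.118 × 10^-3 mol
n(CH3COOH) = 2.118 × 10^-3 mol (1:1 mole ratio)
[CH3COOH] = 2.118 × 10^-3 mol / 0.01007 L = 0.2103 mol/L

0.2103 M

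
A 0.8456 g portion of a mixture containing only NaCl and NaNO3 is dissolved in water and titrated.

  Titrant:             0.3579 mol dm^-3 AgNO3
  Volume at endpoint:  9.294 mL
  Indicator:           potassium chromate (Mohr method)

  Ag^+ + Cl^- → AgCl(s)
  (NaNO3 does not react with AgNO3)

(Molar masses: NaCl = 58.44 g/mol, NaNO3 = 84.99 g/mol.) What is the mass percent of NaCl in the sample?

22.99 %

n(AgNO3) = 0.009294 × 0.3579 = 3.326 × 10^-3 mol
Let x = n(NaCl), y = n(NaNO3).
Titrant: 1x = 3.326 × 10^-3;  mass: 58.44x + 84.99y = 0.8456
Solving, x = 3.326 × 10^-3 mol, y = 7.662 × 10^-3 mol
mass of NaCl = 3.326 × 10^-3 × 58.44 = 0.1944 g
% NaCl = 0.1944 / 0.8456 × 100 = 22.99 %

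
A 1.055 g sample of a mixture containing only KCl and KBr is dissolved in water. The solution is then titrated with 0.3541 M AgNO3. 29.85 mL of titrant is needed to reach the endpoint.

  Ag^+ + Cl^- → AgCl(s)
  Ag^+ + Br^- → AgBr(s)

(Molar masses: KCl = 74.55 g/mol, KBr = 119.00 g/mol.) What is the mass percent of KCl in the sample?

n(AgNO3) = 0.02985 × 0.3541 = 0.01057 mol
Let x = n(KCl), y = n(KBr).
Titrant: 1x + 1y = 0.01057;  mass: 74.55x + 119.00y = 1.055
Solving, x = 4.563 × 10^-3 mol, y = 6.007 × 10^-3 mol
mass of KCl = 4.563 × 10^-3 × 74.55 = 0.3402 g
% KCl = 0.3402 / 1.055 × 100 = 32.24 %

32.24 %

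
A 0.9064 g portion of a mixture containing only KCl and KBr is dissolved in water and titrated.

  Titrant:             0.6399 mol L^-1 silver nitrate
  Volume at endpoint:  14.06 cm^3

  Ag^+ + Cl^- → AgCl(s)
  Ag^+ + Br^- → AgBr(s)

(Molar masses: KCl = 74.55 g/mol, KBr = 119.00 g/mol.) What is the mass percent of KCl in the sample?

30.39 %

n(AgNO3) = 0.01406 × 0.6399 = 8.997 × 10^-3 mol
Let x = n(KCl), y = n(KBr).
Titrant: 1x + 1y = 8.997 × 10^-3;  mass: 74.55x + 119.00y = 0.9064
Solving, x = 3.695 × 10^-3 mol, y = 5.302 × 10^-3 mol
mass of KCl = 3.695 × 10^-3 × 74.55 = 0.2755 g
% KCl = 0.2755 / 0.9064 × 100 = 30.39 %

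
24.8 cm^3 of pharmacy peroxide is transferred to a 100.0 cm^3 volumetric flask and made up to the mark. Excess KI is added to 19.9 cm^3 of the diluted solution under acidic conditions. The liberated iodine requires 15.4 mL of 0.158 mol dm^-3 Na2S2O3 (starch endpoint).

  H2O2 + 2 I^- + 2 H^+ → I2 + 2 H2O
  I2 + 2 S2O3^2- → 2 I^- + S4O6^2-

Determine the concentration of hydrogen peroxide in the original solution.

n(S2O3^2-) = 0.0154 × 0.158 = 2.43 × 10^-3 mol
n(I2) = n(S2O3^2-)/2 = 1.22 × 10^-3 mol
n(H2O2) in the aliquot = 1.22 × 10^-3 mol (1:1 ratio)
[H2O2]_dilute = 1.22 × 10^-3 / 0.0199 = 0.0611 mol/L
[H2O2]_original = 0.0611 × 100.0/24.8 = 0.247 mol/L

0.247 mol/L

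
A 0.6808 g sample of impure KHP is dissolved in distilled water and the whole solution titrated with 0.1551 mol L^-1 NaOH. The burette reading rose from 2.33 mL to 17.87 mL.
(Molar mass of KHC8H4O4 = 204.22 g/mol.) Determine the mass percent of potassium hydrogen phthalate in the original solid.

72.30 %

KHC8H4O4 + NaOH → KNaC8H4O4 + H2O
n(NaOH) = 0.01554 L × 0.1551 mol/L = 2.410 × 10^-3 mol
n(KHC8H4O4) = 2.410 × 10^-3 mol (1:1 ratio)
mass of KHC8H4O4 = 2.410 × 10^-3 × 204.22 g/mol = 0.4922 g
% KHC8H4O4 = 0.4922 / 0.6808 × 100 = 72.30 %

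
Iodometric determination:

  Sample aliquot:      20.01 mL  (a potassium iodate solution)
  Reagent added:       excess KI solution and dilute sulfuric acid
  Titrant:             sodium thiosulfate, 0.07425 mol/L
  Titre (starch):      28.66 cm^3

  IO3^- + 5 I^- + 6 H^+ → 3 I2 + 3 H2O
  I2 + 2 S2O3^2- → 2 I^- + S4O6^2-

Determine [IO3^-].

n(S2O3^2-) = 0.02866 × 0.07425 = 2.128 × 10^-3 mol
n(I2) = n(S2O3^2-)/2 = 1.064 × 10^-3 mol
From the 1:3 ratio, n(IO3^-) in the aliquot = 1/3 × 1.064 × 10^-3 = 3.547 × 10^-4 mol
[IO3^-] = 3.547 × 10^-4 / 0.02001 = 0.01772 mol/L

0.01772 mol/L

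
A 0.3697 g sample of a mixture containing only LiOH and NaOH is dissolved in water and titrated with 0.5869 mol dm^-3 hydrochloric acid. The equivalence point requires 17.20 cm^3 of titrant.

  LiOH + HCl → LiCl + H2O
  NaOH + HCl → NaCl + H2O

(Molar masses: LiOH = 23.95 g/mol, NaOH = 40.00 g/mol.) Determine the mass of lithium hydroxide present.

0.05087 g

n(HCl) = 0.01720 × 0.5869 = 0.01009 mol
Let x = n(LiOH), y = n(NaOH).
Titrant: 1x + 1y = 0.01009;  mass: 23.95x + 40.00y = 0.3697
Solving, x = 2.124 × 10^-3 mol, y = 7.971 × 10^-3 mol
mass of LiOH = 2.124 × 10^-3 × 23.95 = 0.05087 g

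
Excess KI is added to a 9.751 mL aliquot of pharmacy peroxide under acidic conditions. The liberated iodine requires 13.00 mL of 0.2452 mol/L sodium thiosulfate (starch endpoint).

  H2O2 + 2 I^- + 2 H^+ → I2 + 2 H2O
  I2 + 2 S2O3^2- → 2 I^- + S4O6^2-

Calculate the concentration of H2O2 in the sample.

n(S2O3^2-) = 0.01300 × 0.2452 = 3.188 × 10^-3 mol
n(I2) = n(S2O3^2-)/2 = 1.594 × 10^-3 mol
n(H2O2) in the aliquot = 1.594 × 10^-3 mol (1:1 ratio)
[H2O2] = 1.594 × 10^-3 / 0.009751 = 0.1634 mol/L

0.1634 mol/L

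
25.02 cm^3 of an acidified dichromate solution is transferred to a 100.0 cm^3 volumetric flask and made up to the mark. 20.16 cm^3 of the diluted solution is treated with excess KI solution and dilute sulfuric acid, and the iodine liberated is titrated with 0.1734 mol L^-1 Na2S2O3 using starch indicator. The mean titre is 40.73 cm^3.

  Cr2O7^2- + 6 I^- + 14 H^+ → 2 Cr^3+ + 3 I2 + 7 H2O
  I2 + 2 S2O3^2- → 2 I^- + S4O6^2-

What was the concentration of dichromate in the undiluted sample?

n(S2O3^2-) = 0.04073 × 0.1734 = 7.063 × 10^-3 mol
n(I2) = n(S2O3^2-)/2 = 3.531 × 10^-3 mol
From the 1:3 ratio, n(Cr2O7^2-) in the aliquot = 1/3 × 3.531 × 10^-3 = 1.177 × 10^-3 mol
[Cr2O7^2-]_dilute = 1.177 × 10^-3 / 0.02016 = 0.05839 mol/L
[Cr2O7^2-]_original = 0.05839 × 100.0/25.02 = 0.2334 mol/L

0.2334 mol/L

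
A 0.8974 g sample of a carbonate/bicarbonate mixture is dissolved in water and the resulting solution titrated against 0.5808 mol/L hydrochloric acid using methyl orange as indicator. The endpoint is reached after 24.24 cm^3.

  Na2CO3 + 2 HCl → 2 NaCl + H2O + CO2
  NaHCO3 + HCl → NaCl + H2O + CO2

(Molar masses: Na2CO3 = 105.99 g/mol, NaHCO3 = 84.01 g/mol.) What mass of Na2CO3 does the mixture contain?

0.4876 g

n(HCl) = 0.02424 × 0.5808 = 0.01408 mol
Let x = n(Na2CO3), y = n(NaHCO3).
Titrant: 2x + 1y = 0.01408;  mass: 105.99x + 84.01y = 0.8974
Solving, x = 4.600 × 10^-3 mol, y = 4.878 × 10^-3 mol
mass of Na2CO3 = 4.600 × 10^-3 × 105.99 = 0.4876 g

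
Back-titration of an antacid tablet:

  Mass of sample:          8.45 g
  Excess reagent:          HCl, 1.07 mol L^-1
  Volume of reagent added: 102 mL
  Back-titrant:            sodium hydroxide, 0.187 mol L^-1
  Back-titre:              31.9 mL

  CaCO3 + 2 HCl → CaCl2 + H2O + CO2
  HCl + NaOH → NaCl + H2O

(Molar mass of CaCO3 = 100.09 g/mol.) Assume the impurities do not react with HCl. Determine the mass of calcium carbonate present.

5.16 g

n(HCl) added = 0.102 × 1.07 = 0.109 mol
n(NaOH) used in back-titration = 0.0319 × 0.187 = 5.97 × 10^-3 mol
n(HCl) left over = 5.97 × 10^-3 mol (1:1 ratio)
n(HCl) consumed by analyte = 0.109 − 5.97 × 10^-3 = 0.103 mol
From the 1:2 ratio, n(CaCO3) = 1/2 × 0.103 = 0.0516 mol
mass of CaCO3 = 0.0516 × 100.09 = 5.16 g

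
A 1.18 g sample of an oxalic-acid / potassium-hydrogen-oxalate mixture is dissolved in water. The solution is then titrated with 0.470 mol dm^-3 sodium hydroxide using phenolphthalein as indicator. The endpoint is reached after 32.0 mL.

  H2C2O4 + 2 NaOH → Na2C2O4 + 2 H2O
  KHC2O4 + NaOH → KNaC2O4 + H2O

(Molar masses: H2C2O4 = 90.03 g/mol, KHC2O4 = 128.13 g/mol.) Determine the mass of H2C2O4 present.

0.405 g

n(NaOH) = 0.0320 × 0.470 = 0.0150 mol
Let x = n(H2C2O4), y = n(KHC2O4).
Titrant: 2x + 1y = 0.0150;  mass: 90.03x + 128.13y = 1.18
Solving, x = 4.49 × 10^-3 mol, y = 6.05 × 10^-3 mol
mass of H2C2O4 = 4.49 × 10^-3 × 90.03 = 0.405 g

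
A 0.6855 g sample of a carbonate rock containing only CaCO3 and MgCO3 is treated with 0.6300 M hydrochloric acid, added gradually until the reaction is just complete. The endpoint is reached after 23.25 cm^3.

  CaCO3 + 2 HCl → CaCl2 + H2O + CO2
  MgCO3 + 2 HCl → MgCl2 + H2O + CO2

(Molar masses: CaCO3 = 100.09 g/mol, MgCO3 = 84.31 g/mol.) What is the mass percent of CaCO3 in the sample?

62.95 %

n(HCl) = 0.02325 × 0.6300 = 0.01465 mol
Let x = n(CaCO3), y = n(MgCO3).
Titrant: 2x + 2y = 0.01465;  mass: 100.09x + 84.31y = 0.6855
Solving, x = 4.311 × 10^-3 mol, y = 3.012 × 10^-3 mol
mass of CaCO3 = 4.311 × 10^-3 × 100.09 = 0.4315 g
% CaCO3 = 0.4315 / 0.6855 × 100 = 62.95 %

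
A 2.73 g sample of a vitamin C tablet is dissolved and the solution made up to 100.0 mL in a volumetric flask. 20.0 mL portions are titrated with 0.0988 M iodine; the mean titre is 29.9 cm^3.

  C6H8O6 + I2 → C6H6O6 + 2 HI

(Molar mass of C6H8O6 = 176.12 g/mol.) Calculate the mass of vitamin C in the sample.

2.60 g

n(I2) per titration = 0.0299 × 0.0988 = 2.95 × 10^-3 mol
n(C6H8O6) in each aliquot = 2.95 × 10^-3 mol (1:1 ratio)
n(C6H8O6) in the whole flask = 2.95 × 10^-3 × 100.0/20.0 = 0.0148 mol
mass of C6H8O6 = 0.0148 × 176.12 = 2.60 g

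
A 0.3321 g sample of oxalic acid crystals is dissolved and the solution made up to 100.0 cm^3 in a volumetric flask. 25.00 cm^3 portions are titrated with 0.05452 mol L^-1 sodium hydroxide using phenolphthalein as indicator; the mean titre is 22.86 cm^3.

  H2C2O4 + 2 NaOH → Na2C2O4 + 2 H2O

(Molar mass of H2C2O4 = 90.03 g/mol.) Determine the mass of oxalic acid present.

0.2244 g

n(NaOH) per titration = 0.02286 × 0.05452 = 1.246 × 10^-3 mol
From the 1:2 ratio, n(H2C2O4) in each aliquot = 1/2 × 1.246 × 10^-3 = 6.232 × 10^-4 mol
n(H2C2O4) in the whole flask = 6.232 × 10^-4 × 100.0/25.00 = 2.493 × 10^-3 mol
mass of H2C2O4 = 2.493 × 10^-3 × 90.03 = 0.2244 g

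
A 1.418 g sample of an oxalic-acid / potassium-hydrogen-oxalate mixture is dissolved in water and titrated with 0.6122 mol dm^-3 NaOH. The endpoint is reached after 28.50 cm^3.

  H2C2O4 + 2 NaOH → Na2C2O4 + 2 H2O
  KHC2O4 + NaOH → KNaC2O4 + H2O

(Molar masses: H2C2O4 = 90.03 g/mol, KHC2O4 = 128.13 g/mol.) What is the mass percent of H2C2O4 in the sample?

n(NaOH) = 0.02850 × 0.6122 = 0.01745 mol
Let x = n(H2C2O4), y = n(KHC2O4).
Titrant: 2x + 1y = 0.01745;  mass: 90.03x + 128.13y = 1.418
Solving, x = 4.918 × 10^-3 mol, y = 7.611 × 10^-3 mol
mass of H2C2O4 = 4.918 × 10^-3 × 90.03 = 0.4428 g
% H2C2O4 = 0.4428 / 1.418 × 100 = 31.23 %

31.23 %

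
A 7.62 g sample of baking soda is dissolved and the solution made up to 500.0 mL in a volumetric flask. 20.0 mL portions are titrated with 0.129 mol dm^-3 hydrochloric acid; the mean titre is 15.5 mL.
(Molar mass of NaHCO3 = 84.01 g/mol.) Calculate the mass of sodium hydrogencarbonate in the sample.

4.20 g

NaHCO3 + HCl → NaCl + H2O + CO2
n(HCl) per titration = 0.0155 × 0.129 = 2.00 × 10^-3 mol
n(NaHCO3) in each aliquot = 2.00 × 10^-3 mol (1:1 ratio)
n(NaHCO3) in the whole flask = 2.00 × 10^-3 × 500.0/20.0 = 0.0500 mol
mass of NaHCO3 = 0.0500 × 84.01 = 4.20 g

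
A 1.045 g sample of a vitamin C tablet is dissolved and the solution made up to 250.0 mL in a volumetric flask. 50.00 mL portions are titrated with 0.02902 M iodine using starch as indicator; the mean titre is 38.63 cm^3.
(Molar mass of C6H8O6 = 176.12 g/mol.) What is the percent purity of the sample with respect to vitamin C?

C6H8O6 + I2 → C6H6O6 + 2 HI
n(I2) per titration = 0.03863 × 0.02902 = 1.121 × 10^-3 mol
n(C6H8O6) in each aliquot = 1.121 × 10^-3 mol (1:1 ratio)
n(C6H8O6) in the whole flask = 1.121 × 10^-3 × 250.0/50.00 = 5.605 × 10^-3 mol
mass of C6H8O6 = 5.605 × 10^-3 × 176.12 = 0.9872 g
% C6H8O6 = 0.9872 / 1.045 × 100 = 94.47 %

94.47 %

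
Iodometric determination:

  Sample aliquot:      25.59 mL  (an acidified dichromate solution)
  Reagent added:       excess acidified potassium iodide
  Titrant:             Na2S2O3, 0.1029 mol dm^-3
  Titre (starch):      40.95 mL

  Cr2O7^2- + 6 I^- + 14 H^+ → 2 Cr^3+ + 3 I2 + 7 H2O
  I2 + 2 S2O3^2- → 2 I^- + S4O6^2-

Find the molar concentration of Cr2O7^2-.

0.02744 mol/L

n(S2O3^2-) = 0.04095 × 0.1029 = 4.214 × 10^-3 mol
n(I2) = n(S2O3^2-)/2 = 2.107 × 10^-3 mol
From the 1:3 ratio, n(Cr2O7^2-) in the aliquot = 1/3 × 2.107 × 10^-3 = 7.023 × 10^-4 mol
[Cr2O7^2-] = 7.023 × 10^-4 / 0.02559 = 0.02744 mol/L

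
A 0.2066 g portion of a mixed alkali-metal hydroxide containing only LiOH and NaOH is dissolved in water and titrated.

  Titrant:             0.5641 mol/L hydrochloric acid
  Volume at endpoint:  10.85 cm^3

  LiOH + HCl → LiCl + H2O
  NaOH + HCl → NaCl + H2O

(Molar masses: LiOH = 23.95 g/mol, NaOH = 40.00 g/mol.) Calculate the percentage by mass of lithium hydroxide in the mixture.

n(HCl) = 0.01085 × 0.5641 = 6.120 × 10^-3 mol
Let x = n(LiOH), y = n(NaOH).
Titrant: 1x + 1y = 6.120 × 10^-3;  mass: 23.95x + 40.00y = 0.2066
Solving, x = 2.381 × 10^-3 mol, y = 3.739 × 10^-3 mol
mass of LiOH = 2.381 × 10^-3 × 23.95 = 0.05703 g
% LiOH = 0.05703 / 0.2066 × 100 = 27.60 %

27.60 %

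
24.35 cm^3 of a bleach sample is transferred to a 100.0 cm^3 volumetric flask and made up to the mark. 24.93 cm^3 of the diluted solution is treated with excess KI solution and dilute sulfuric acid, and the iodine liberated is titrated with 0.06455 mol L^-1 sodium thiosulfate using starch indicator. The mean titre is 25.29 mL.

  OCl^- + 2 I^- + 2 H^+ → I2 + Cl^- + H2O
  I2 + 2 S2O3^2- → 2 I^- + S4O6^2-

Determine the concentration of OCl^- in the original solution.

n(S2O3^2-) = 0.02529 × 0.06455 = 1.632 × 10^-3 mol
n(I2) = n(S2O3^2-)/2 = 8.162 × 10^-4 mol
n(OCl^-) in the aliquot = 8.162 × 10^-4 mol (1:1 ratio)
[OCl^-]_dilute = 8.162 × 10^-4 / 0.02493 = 0.03274 mol/L
[OCl^-]_original = 0.03274 × 100.0/24.35 = 0.1345 mol/L

0.1345 mol/L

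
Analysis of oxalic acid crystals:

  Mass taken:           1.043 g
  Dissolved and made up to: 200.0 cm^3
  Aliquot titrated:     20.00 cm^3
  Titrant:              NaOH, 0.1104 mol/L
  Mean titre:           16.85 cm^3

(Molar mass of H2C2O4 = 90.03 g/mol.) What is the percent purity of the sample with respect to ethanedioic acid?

H2C2O4 + 2 NaOH → Na2C2O4 + 2 H2O
n(NaOH) per titration = 0.01685 × 0.1104 = 1.860 × 10^-3 mol
From the 1:2 ratio, n(H2C2O4) in each aliquot = 1/2 × 1.860 × 10^-3 = 9.301 × 10^-4 mol
n(H2C2O4) in the whole flask = 9.301 × 10^-4 × 200.0/20.00 = 9.301 × 10^-3 mol
mass of H2C2O4 = 9.301 × 10^-3 × 90.03 = 0.8374 g
% H2C2O4 = 0.8374 / 1.043 × 100 = 80.29 %

80.29 %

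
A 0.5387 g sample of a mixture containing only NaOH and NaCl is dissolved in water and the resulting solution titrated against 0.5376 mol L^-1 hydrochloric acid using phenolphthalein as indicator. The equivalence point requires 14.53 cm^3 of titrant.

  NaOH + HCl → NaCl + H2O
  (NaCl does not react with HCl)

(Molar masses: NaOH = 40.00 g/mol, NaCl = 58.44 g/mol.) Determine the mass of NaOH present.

n(HCl) = 0.01453 × 0.5376 = 7.811 × 10^-3 mol
Let x = n(NaOH), y = n(NaCl).
Titrant: 1x = 7.811 × 10^-3;  mass: 40.00x + 58.44y = 0.5387
Solving, x = 7.811 × 10^-3 mol, y = 3.871 × 10^-3 mol
mass of NaOH = 7.811 × 10^-3 × 40.00 = 0.3125 g

0.3125 g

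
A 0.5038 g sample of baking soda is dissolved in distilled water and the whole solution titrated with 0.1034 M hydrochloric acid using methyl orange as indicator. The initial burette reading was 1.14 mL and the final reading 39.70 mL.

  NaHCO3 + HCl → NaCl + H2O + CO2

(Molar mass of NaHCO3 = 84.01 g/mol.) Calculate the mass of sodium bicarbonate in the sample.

0.3350 g

n(HCl) = 0.03856 L × 0.1034 mol/L = 3.987 × 10^-3 mol
n(NaHCO3) = 3.987 × 10^-3 mol (1:1 ratio)
mass of NaHCO3 = 3.987 × 10^-3 × 84.01 g/mol = 0.3350 g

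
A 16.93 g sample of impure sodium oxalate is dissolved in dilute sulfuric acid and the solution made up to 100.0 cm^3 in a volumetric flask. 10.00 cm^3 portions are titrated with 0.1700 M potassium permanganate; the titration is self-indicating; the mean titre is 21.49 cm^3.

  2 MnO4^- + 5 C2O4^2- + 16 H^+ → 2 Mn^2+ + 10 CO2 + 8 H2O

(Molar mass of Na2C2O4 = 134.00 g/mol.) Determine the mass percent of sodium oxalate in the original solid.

n(KMnO4) per titration = 0.02149 × 0.1700 = 3.653 × 10^-3 mol
From the 5:2 ratio, n(Na2C2O4) in each aliquot = 5/2 × 3.653 × 10^-3 = 9.133 × 10^-3 mol
n(Na2C2O4) in the whole flask = 9.133 × 10^-3 × 100.0/10.00 = 0.09133 mol
mass of Na2C2O4 = 0.09133 × 134.00 = 12.24 g
% Na2C2O4 = 12.24 / 16.93 × 100 = 72.29 %

72.29 %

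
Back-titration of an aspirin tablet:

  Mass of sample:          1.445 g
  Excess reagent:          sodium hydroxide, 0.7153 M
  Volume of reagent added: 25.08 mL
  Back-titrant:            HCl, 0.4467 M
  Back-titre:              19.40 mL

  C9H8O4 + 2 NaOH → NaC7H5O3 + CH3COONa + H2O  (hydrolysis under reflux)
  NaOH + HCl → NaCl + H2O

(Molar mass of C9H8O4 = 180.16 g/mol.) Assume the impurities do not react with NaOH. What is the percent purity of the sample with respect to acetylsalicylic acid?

n(NaOH) added = 0.02508 × 0.7153 = 0.01794 mol
n(HCl) used in back-titration = 0.01940 × 0.4467 = 8.666 × 10^-3 mol
n(NaOH) left over = 8.666 × 10^-3 mol (1:1 ratio)
n(NaOH) consumed by analyte = 0.01794 − 8.666 × 10^-3 = 9.274 × 10^-3 mol
From the 1:2 ratio, n(C9H8O4) = 1/2 × 9.274 × 10^-3 = 4.637 × 10^-3 mol
mass of C9H8O4 = 4.637 × 10^-3 × 180.16 = 0.8354 g
% C9H8O4 = 0.8354 / 1.445 × 100 = 57.81 %

57.81 %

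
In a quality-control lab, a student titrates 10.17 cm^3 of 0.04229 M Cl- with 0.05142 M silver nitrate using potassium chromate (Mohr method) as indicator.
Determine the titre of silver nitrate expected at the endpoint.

8.364 mL

Ag^+ + Cl^- → AgCl(s)
n(Cl-) = 0.01017 L × 0.04229 mol/L = 4.301 × 10^-4 mol
n(AgNO3) = 4.301 × 10^-4 mol (1:1 stoichiometry)
V(AgNO3) = 4.301 × 10^-4 mol / 0.05142 mol/L = 0.008364 L = 8.364 mL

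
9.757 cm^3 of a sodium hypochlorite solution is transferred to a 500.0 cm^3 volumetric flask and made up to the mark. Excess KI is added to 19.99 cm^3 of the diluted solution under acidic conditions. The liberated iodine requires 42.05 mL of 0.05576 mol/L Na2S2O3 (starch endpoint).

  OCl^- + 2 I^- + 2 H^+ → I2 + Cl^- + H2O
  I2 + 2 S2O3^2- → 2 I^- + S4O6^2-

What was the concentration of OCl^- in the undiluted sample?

n(S2O3^2-) = 0.04205 × 0.05576 = 2.345 × 10^-3 mol
n(I2) = n(S2O3^2-)/2 = 1.172 × 10^-3 mol
n(OCl^-) in the aliquot = 1.172 × 10^-3 mol (1:1 ratio)
[OCl^-]_dilute = 1.172 × 10^-3 / 0.01999 = 0.05865 mol/L
[OCl^-]_original = 0.05865 × 500.0/9.757 = 3.005 mol/L

3.005 mol/L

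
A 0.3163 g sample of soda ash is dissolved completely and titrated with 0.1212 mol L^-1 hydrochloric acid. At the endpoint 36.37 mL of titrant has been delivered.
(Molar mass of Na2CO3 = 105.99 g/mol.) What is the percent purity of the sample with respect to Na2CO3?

73.86 %

Na2CO3 + 2 HCl → 2 NaCl + H2O + CO2
n(HCl) = 0.03637 L × 0.1212 mol/L = 4.408 × 10^-3 mol
From the 1:2 ratio, n(Na2CO3) = 1/2 × 4.408 × 10^-3 = 2.204 × 10^-3 mol
mass of Na2CO3 = 2.204 × 10^-3 × 105.99 g/mol = 0.2336 g
% Na2CO3 = 0.2336 / 0.3163 × 100 = 73.86 %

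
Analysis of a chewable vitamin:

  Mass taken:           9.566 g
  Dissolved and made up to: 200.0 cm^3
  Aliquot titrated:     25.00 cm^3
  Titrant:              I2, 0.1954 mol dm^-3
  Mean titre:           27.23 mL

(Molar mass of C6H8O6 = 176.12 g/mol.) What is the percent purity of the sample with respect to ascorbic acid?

78.37 %

C6H8O6 + I2 → C6H6O6 + 2 HI
n(I2) per titration = 0.02723 × 0.1954 = 5.321 × 10^-3 mol
n(C6H8O6) in each aliquot = 5.321 × 10^-3 mol (1:1 ratio)
n(C6H8O6) in the whole flask = 5.321 × 10^-3 × 200.0/25.00 = 0.04257 mol
mass of C6H8O6 = 0.04257 × 176.12 = 7.497 g
% C6H8O6 = 7.497 / 9.566 × 100 = 78.37 %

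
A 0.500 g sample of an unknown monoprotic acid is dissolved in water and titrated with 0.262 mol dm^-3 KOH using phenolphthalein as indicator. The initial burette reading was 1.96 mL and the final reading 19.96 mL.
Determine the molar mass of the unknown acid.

n(KOH) = 0.0180 L × 0.262 mol/L = 4.72 × 10^-3 mol
n(HA) = 4.72 × 10^-3 mol (1:1 ratio)
M = m / n = 0.500 g / 4.72 × 10^-3 mol = 106 g/mol

106 g/mol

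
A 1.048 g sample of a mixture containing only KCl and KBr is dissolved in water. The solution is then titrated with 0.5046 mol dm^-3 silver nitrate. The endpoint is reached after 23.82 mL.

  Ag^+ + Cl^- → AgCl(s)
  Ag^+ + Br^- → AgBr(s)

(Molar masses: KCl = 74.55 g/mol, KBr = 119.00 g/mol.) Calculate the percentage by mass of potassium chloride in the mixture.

n(AgNO3) = 0.02382 × 0.5046 = 0.01202 mol
Let x = n(KCl), y = n(KBr).
Titrant: 1x + 1y = 0.01202;  mass: 74.55x + 119.00y = 1.048
Solving, x = 8.601 × 10^-3 mol, y = 3.418 × 10^-3 mol
mass of KCl = 8.601 × 10^-3 × 74.55 = 0.6412 g
% KCl = 0.6412 / 1.048 × 100 = 61.19 %

61.19 %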